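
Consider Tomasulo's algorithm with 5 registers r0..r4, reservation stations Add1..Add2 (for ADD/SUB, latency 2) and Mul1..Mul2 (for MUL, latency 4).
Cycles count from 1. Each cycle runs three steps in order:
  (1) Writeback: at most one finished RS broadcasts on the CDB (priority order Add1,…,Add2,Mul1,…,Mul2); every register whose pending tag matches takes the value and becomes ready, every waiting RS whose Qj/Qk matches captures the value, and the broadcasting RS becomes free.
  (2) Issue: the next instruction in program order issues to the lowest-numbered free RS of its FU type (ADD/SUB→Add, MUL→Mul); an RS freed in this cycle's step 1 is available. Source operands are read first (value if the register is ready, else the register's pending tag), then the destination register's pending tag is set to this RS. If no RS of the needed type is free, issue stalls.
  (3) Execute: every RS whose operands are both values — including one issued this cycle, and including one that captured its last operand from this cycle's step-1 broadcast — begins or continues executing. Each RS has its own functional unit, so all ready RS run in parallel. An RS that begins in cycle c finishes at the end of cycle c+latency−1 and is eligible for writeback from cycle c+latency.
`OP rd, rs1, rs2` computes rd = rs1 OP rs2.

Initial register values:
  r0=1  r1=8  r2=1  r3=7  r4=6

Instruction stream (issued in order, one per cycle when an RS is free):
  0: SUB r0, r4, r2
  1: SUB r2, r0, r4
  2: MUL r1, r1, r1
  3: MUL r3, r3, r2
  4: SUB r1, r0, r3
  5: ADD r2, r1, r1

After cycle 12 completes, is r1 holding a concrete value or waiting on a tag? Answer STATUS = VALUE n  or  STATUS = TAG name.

STATUS = VALUE 12

c1: issue SUB r0<-Add1 | r0:Add1,r1:8,r2:1,r3:7,r4:6
c2: issue SUB r2<-Add2 | r0:Add1,r1:8,r2:Add2,r3:7,r4:6
c3: CDB Add1=5; issue MUL r1<-Mul1 | r0:5,r1:Mul1,r2:Add2,r3:7,r4:6
c4: issue MUL r3<-Mul2 | r0:5,r1:Mul1,r2:Add2,r3:Mul2,r4:6
c5: CDB Add2=-1; issue SUB r1<-Add1 | r0:5,r1:Add1,r2:-1,r3:Mul2,r4:6
c6: issue ADD r2<-Add2 | r0:5,r1:Add1,r2:Add2,r3:Mul2,r4:6
c7: CDB Mul1=64 | r0:5,r1:Add1,r2:Add2,r3:Mul2,r4:6
c8: - | r0:5,r1:Add1,r2:Add2,r3:Mul2,r4:6
c9: CDB Mul2=-7 | r0:5,r1:Add1,r2:Add2,r3:-7,r4:6
c10: - | r0:5,r1:Add1,r2:Add2,r3:-7,r4:6
c11: CDB Add1=12 | r0:5,r1:12,r2:Add2,r3:-7,r4:6
c12: - | r0:5,r1:12,r2:Add2,r3:-7,r4:6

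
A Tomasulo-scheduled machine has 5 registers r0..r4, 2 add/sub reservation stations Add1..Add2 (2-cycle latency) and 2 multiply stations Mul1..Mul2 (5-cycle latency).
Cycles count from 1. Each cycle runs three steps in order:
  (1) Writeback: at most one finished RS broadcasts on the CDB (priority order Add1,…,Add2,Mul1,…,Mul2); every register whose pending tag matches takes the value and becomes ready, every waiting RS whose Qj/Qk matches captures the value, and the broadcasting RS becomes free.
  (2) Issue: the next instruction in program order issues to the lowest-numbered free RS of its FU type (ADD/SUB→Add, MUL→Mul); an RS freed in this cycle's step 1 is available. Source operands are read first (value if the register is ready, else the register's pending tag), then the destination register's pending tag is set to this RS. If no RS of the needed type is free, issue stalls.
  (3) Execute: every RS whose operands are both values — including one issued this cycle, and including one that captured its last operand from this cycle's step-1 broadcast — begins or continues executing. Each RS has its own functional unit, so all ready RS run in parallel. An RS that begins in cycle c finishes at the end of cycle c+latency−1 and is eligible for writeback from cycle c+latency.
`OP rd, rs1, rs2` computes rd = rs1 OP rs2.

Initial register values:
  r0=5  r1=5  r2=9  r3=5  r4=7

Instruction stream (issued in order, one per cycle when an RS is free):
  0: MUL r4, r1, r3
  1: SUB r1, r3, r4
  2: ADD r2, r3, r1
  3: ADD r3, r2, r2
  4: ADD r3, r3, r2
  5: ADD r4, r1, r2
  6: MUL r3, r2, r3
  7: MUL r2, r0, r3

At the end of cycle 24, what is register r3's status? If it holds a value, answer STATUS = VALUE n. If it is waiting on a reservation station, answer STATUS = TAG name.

cycle 1: issue MUL r4<-Mul1 // r0:5,r1:5,r2:9,r3:5,r4:Mul1
cycle 2: issue SUB r1<-Add1 // r0:5,r1:Add1,r2:9,r3:5,r4:Mul1
cycle 3: issue ADD r2<-Add2 // r0:5,r1:Add1,r2:Add2,r3:5,r4:Mul1
cycle 4: stall // r0:5,r1:Add1,r2:Add2,r3:5,r4:Mul1
cycle 5: stall // r0:5,r1:Add1,r2:Add2,r3:5,r4:Mul1
cycle 6: CDB Mul1=25; stall // r0:5,r1:Add1,r2:Add2,r3:5,r4:25
cycle 7: stall // r0:5,r1:Add1,r2:Add2,r3:5,r4:25
cycle 8: CDB Add1=-20; issue ADD r3<-Add1 // r0:5,r1:-20,r2:Add2,r3:Add1,r4:25
cycle 9: stall // r0:5,r1:-20,r2:Add2,r3:Add1,r4:25
cycle 10: CDB Add2=-15; issue ADD r3<-Add2 // r0:5,r1:-20,r2:-15,r3:Add2,r4:25
cycle 11: stall // r0:5,r1:-20,r2:-15,r3:Add2,r4:25
cycle 12: CDB Add1=-30; issue ADD r4<-Add1 // r0:5,r1:-20,r2:-15,r3:Add2,r4:Add1
cycle 13: issue MUL r3<-Mul1 // r0:5,r1:-20,r2:-15,r3:Mul1,r4:Add1
cycle 14: CDB Add1=-35; issue MUL r2<-Mul2 // r0:5,r1:-20,r2:Mul2,r3:Mul1,r4:-35
cycle 15: CDB Add2=-45 // r0:5,r1:-20,r2:Mul2,r3:Mul1,r4:-35
cycle 16: - // r0:5,r1:-20,r2:Mul2,r3:Mul1,r4:-35
cycle 17: - // r0:5,r1:-20,r2:Mul2,r3:Mul1,r4:-35
cycle 18: - // r0:5,r1:-20,r2:Mul2,r3:Mul1,r4:-35
cycle 19: - // r0:5,r1:-20,r2:Mul2,r3:Mul1,r4:-35
cycle 20: CDB Mul1=675 // r0:5,r1:-20,r2:Mul2,r3:675,r4:-35
cycle 21: - // r0:5,r1:-20,r2:Mul2,r3:675,r4:-35
cycle 22: - // r0:5,r1:-20,r2:Mul2,r3:675,r4:-35
cycle 23: - // r0:5,r1:-20,r2:Mul2,r3:675,r4:-35
cycle 24: - // r0:5,r1:-20,r2:Mul2,r3:675,r4:-35

STATUS = VALUE 675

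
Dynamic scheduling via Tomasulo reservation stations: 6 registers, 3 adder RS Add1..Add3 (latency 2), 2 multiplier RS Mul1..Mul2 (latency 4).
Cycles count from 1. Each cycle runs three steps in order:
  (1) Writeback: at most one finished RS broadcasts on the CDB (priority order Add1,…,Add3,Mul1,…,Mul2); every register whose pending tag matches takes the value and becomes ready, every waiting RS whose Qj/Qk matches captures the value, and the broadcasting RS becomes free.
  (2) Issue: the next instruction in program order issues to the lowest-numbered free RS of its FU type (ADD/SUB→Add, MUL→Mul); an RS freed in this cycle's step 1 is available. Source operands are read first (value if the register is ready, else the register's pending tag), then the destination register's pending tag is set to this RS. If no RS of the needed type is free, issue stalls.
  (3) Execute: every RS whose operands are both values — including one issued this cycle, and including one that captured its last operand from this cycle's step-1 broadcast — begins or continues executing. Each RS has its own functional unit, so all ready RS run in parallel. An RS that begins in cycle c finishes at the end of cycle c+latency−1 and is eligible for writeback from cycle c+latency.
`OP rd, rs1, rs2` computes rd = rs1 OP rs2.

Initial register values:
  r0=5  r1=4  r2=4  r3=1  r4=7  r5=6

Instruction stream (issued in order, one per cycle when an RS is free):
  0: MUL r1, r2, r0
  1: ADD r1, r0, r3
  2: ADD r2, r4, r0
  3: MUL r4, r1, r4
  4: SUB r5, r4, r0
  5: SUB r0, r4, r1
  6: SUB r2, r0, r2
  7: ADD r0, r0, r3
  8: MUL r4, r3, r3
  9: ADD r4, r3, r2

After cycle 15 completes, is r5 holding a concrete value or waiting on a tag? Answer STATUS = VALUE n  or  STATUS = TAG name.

cycle 1: issue MUL r1<-Mul1 // r0:5,r1:Mul1,r2:4,r3:1,r4:7,r5:6
cycle 2: issue ADD r1<-Add1 // r0:5,r1:Add1,r2:4,r3:1,r4:7,r5:6
cycle 3: issue ADD r2<-Add2 // r0:5,r1:Add1,r2:Add2,r3:1,r4:7,r5:6
cycle 4: CDB Add1=6; issue MUL r4<-Mul2 // r0:5,r1:6,r2:Add2,r3:1,r4:Mul2,r5:6
cycle 5: CDB Add2=12; issue SUB r5<-Add1 // r0:5,r1:6,r2:12,r3:1,r4:Mul2,r5:Add1
cycle 6: CDB Mul1=20; issue SUB r0<-Add2 // r0:Add2,r1:6,r2:12,r3:1,r4:Mul2,r5:Add1
cycle 7: issue SUB r2<-Add3 // r0:Add2,r1:6,r2:Add3,r3:1,r4:Mul2,r5:Add1
cycle 8: CDB Mul2=42; stall // r0:Add2,r1:6,r2:Add3,r3:1,r4:42,r5:Add1
cycle 9: stall // r0:Add2,r1:6,r2:Add3,r3:1,r4:42,r5:Add1
cycle 10: CDB Add1=37; issue ADD r0<-Add1 // r0:Add1,r1:6,r2:Add3,r3:1,r4:42,r5:37
cycle 11: CDB Add2=36; issue MUL r4<-Mul1 // r0:Add1,r1:6,r2:Add3,r3:1,r4:Mul1,r5:37
cycle 12: issue ADD r4<-Add2 // r0:Add1,r1:6,r2:Add3,r3:1,r4:Add2,r5:37
cycle 13: CDB Add1=37 // r0:37,r1:6,r2:Add3,r3:1,r4:Add2,r5:37
cycle 14: CDB Add3=24 // r0:37,r1:6,r2:24,r3:1,r4:Add2,r5:37
cycle 15: CDB Mul1=1 // r0:37,r1:6,r2:24,r3:1,r4:Add2,r5:37

STATUS = VALUE 37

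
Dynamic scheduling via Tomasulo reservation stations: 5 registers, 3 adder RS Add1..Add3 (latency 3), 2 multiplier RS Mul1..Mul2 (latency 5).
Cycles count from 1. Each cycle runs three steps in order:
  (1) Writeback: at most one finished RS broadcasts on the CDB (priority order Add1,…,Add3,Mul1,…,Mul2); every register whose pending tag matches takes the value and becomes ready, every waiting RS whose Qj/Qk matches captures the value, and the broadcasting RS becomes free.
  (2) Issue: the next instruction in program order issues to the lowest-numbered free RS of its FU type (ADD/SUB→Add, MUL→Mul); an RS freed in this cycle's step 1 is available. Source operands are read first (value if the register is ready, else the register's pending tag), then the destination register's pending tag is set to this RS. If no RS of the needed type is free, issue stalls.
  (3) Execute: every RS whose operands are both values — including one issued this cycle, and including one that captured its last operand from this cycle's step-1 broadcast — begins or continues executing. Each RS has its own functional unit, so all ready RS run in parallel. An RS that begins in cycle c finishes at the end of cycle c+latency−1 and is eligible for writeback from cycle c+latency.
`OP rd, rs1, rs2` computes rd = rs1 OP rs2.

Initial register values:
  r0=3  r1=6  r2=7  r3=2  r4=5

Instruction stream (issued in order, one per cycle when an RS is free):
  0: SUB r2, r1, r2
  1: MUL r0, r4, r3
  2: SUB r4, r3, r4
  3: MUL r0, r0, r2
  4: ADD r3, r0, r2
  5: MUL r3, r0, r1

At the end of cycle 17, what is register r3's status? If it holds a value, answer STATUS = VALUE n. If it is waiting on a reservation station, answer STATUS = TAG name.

  c1: issue SUB r2<-Add1  regs: r0:3,r1:6,r2:Add1,r3:2,r4:5
  c2: issue MUL r0<-Mul1  regs: r0:Mul1,r1:6,r2:Add1,r3:2,r4:5
  c3: issue SUB r4<-Add2  regs: r0:Mul1,r1:6,r2:Add1,r3:2,r4:Add2
  c4: CDB Add1=-1; issue MUL r0<-Mul2  regs: r0:Mul2,r1:6,r2:-1,r3:2,r4:Add2
  c5: issue ADD r3<-Add1  regs: r0:Mul2,r1:6,r2:-1,r3:Add1,r4:Add2
  c6: CDB Add2=-3; stall  regs: r0:Mul2,r1:6,r2:-1,r3:Add1,r4:-3
  c7: CDB Mul1=10; issue MUL r3<-Mul1  regs: r0:Mul2,r1:6,r2:-1,r3:Mul1,r4:-3
  c8: -  regs: r0:Mul2,r1:6,r2:-1,r3:Mul1,r4:-3
  c9: -  regs: r0:Mul2,r1:6,r2:-1,r3:Mul1,r4:-3
  c10: -  regs: r0:Mul2,r1:6,r2:-1,r3:Mul1,r4:-3
  c11: -  regs: r0:Mul2,r1:6,r2:-1,r3:Mul1,r4:-3
  c12: CDB Mul2=-10  regs: r0:-10,r1:6,r2:-1,r3:Mul1,r4:-3
  c13: -  regs: r0:-10,r1:6,r2:-1,r3:Mul1,r4:-3
  c14: -  regs: r0:-10,r1:6,r2:-1,r3:Mul1,r4:-3
  c15: CDB Add1=-11  regs: r0:-10,r1:6,r2:-1,r3:Mul1,r4:-3
  c16: -  regs: r0:-10,r1:6,r2:-1,r3:Mul1,r4:-3
  c17: CDB Mul1=-60  regs: r0:-10,r1:6,r2:-1,r3:-60,r4:-3

STATUS = VALUE -60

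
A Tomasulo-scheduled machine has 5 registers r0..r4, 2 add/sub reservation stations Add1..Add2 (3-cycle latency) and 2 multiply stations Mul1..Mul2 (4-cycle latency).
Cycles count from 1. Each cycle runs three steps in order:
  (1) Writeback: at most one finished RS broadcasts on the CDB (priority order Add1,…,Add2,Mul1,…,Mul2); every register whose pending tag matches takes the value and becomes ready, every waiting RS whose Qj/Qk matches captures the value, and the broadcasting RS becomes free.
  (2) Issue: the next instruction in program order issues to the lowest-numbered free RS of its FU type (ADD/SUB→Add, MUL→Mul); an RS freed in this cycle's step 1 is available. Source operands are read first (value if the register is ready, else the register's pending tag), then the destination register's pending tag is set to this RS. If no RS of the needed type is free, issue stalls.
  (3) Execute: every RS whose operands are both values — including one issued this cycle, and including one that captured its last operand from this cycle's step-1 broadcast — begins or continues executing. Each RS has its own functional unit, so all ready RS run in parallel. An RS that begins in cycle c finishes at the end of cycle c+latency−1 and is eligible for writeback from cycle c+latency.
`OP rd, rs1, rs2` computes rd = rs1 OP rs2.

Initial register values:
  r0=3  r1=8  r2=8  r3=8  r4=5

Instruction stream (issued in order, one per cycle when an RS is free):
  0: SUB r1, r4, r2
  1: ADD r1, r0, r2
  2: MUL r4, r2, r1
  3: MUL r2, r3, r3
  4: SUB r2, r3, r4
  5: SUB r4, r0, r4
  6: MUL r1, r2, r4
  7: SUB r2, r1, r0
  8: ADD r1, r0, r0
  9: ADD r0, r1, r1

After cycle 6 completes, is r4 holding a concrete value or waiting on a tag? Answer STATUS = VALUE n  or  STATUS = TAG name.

STATUS = TAG Add2

c1: issue SUB r1<-Add1 | r0:3,r1:Add1,r2:8,r3:8,r4:5
c2: issue ADD r1<-Add2 | r0:3,r1:Add2,r2:8,r3:8,r4:5
c3: issue MUL r4<-Mul1 | r0:3,r1:Add2,r2:8,r3:8,r4:Mul1
c4: CDB Add1=-3; issue MUL r2<-Mul2 | r0:3,r1:Add2,r2:Mul2,r3:8,r4:Mul1
c5: CDB Add2=11; issue SUB r2<-Add1 | r0:3,r1:11,r2:Add1,r3:8,r4:Mul1
c6: issue SUB r4<-Add2 | r0:3,r1:11,r2:Add1,r3:8,r4:Add2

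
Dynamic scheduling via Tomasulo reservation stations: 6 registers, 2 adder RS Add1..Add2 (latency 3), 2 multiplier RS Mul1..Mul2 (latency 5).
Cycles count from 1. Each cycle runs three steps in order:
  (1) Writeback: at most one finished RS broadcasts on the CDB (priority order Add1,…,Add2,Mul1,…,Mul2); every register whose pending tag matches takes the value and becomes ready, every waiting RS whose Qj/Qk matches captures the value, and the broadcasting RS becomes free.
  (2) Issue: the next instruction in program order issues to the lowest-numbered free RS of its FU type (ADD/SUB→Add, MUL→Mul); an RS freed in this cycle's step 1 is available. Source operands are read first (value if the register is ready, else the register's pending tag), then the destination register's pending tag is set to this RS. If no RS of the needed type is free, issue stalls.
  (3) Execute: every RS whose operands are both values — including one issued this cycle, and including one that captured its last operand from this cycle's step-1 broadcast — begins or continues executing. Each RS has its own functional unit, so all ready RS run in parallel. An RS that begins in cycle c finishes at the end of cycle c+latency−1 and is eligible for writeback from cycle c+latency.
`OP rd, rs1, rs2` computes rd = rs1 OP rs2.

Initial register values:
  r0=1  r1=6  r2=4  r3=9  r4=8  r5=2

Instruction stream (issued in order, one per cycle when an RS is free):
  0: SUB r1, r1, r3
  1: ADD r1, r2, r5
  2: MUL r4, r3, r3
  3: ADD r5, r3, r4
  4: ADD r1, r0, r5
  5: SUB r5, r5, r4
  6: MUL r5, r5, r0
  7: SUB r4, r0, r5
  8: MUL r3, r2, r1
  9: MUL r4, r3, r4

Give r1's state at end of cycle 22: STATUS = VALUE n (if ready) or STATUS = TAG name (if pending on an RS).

STATUS = VALUE 91

cycle 1: issue SUB r1<-Add1 // r0:1,r1:Add1,r2:4,r3:9,r4:8,r5:2
cycle 2: issue ADD r1<-Add2 // r0:1,r1:Add2,r2:4,r3:9,r4:8,r5:2
cycle 3: issue MUL r4<-Mul1 // r0:1,r1:Add2,r2:4,r3:9,r4:Mul1,r5:2
cycle 4: CDB Add1=-3; issue ADD r5<-Add1 // r0:1,r1:Add2,r2:4,r3:9,r4:Mul1,r5:Add1
cycle 5: CDB Add2=6; issue ADD r1<-Add2 // r0:1,r1:Add2,r2:4,r3:9,r4:Mul1,r5:Add1
cycle 6: stall // r0:1,r1:Add2,r2:4,r3:9,r4:Mul1,r5:Add1
cycle 7: stall // r0:1,r1:Add2,r2:4,r3:9,r4:Mul1,r5:Add1
cycle 8: CDB Mul1=81; stall // r0:1,r1:Add2,r2:4,r3:9,r4:81,r5:Add1
cycle 9: stall // r0:1,r1:Add2,r2:4,r3:9,r4:81,r5:Add1
cycle 10: stall // r0:1,r1:Add2,r2:4,r3:9,r4:81,r5:Add1
cycle 11: CDB Add1=90; issue SUB r5<-Add1 // r0:1,r1:Add2,r2:4,r3:9,r4:81,r5:Add1
cycle 12: issue MUL r5<-Mul1 // r0:1,r1:Add2,r2:4,r3:9,r4:81,r5:Mul1
cycle 13: stall // r0:1,r1:Add2,r2:4,r3:9,r4:81,r5:Mul1
cycle 14: CDB Add1=9; issue SUB r4<-Add1 // r0:1,r1:Add2,r2:4,r3:9,r4:Add1,r5:Mul1
cycle 15: CDB Add2=91; issue MUL r3<-Mul2 // r0:1,r1:91,r2:4,r3:Mul2,r4:Add1,r5:Mul1
cycle 16: stall // r0:1,r1:91,r2:4,r3:Mul2,r4:Add1,r5:Mul1
cycle 17: stall // r0:1,r1:91,r2:4,r3:Mul2,r4:Add1,r5:Mul1
cycle 18: stall // r0:1,r1:91,r2:4,r3:Mul2,r4:Add1,r5:Mul1
cycle 19: CDB Mul1=9; issue MUL r4<-Mul1 // r0:1,r1:91,r2:4,r3:Mul2,r4:Mul1,r5:9
cycle 20: CDB Mul2=364 // r0:1,r1:91,r2:4,r3:364,r4:Mul1,r5:9
cycle 21: - // r0:1,r1:91,r2:4,r3:364,r4:Mul1,r5:9
cycle 22: CDB Add1=-8 // r0:1,r1:91,r2:4,r3:364,r4:Mul1,r5:9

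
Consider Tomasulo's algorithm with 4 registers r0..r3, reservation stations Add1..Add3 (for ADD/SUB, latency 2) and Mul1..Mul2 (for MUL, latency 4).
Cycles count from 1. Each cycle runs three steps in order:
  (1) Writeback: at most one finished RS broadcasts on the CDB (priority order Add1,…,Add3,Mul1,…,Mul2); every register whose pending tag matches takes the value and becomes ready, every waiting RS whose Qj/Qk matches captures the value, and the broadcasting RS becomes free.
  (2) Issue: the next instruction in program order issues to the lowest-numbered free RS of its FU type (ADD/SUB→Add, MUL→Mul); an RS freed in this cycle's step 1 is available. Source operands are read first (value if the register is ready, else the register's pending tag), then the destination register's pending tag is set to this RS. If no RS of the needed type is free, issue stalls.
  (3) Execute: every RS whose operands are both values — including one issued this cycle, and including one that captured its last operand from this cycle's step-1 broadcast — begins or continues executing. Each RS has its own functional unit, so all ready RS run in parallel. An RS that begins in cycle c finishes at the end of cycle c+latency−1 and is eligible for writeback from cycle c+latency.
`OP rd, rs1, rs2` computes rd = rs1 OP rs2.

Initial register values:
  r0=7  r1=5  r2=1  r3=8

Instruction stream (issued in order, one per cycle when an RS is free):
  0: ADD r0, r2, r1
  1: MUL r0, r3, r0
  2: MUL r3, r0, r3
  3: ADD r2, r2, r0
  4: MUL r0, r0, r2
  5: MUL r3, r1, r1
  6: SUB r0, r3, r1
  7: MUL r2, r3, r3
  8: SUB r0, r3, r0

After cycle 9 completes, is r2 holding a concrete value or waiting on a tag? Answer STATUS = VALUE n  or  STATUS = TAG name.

  c1: issue ADD r0<-Add1  regs: r0:Add1,r1:5,r2:1,r3:8
  c2: issue MUL r0<-Mul1  regs: r0:Mul1,r1:5,r2:1,r3:8
  c3: CDB Add1=6; issue MUL r3<-Mul2  regs: r0:Mul1,r1:5,r2:1,r3:Mul2
  c4: issue ADD r2<-Add1  regs: r0:Mul1,r1:5,r2:Add1,r3:Mul2
  c5: stall  regs: r0:Mul1,r1:5,r2:Add1,r3:Mul2
  c6: stall  regs: r0:Mul1,r1:5,r2:Add1,r3:Mul2
  c7: CDB Mul1=48; issue MUL r0<-Mul1  regs: r0:Mul1,r1:5,r2:Add1,r3:Mul2
  c8: stall  regs: r0:Mul1,r1:5,r2:Add1,r3:Mul2
  c9: CDB Add1=49; stall  regs: r0:Mul1,r1:5,r2:49,r3:Mul2

STATUS = VALUE 49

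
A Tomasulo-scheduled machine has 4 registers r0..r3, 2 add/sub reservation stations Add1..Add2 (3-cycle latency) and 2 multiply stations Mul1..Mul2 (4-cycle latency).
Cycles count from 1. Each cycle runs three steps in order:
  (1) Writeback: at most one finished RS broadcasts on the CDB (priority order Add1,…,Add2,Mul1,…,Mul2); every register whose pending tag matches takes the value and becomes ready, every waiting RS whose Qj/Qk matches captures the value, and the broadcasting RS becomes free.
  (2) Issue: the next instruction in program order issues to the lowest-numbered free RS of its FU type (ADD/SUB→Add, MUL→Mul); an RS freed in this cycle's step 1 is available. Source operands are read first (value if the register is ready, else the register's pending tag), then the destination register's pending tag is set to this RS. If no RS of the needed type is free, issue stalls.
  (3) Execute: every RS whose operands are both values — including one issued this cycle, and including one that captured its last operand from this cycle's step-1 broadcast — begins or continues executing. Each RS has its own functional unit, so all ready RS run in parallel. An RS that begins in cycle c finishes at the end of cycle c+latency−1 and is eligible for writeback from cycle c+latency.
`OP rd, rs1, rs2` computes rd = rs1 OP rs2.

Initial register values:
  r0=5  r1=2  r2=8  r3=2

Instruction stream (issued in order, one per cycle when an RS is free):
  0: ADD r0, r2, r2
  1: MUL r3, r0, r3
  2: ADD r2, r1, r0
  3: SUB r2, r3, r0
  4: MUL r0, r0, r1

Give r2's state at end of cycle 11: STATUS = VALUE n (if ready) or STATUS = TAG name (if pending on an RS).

cycle 1: issue ADD r0<-Add1 // r0:Add1,r1:2,r2:8,r3:2
cycle 2: issue MUL r3<-Mul1 // r0:Add1,r1:2,r2:8,r3:Mul1
cycle 3: issue ADD r2<-Add2 // r0:Add1,r1:2,r2:Add2,r3:Mul1
cycle 4: CDB Add1=16; issue SUB r2<-Add1 // r0:16,r1:2,r2:Add1,r3:Mul1
cycle 5: issue MUL r0<-Mul2 // r0:Mul2,r1:2,r2:Add1,r3:Mul1
cycle 6: - // r0:Mul2,r1:2,r2:Add1,r3:Mul1
cycle 7: CDB Add2=18 // r0:Mul2,r1:2,r2:Add1,r3:Mul1
cycle 8: CDB Mul1=32 // r0:Mul2,r1:2,r2:Add1,r3:32
cycle 9: CDB Mul2=32 // r0:32,r1:2,r2:Add1,r3:32
cycle 10: - // r0:32,r1:2,r2:Add1,r3:32
cycle 11: CDB Add1=16 // r0:32,r1:2,r2:16,r3:32

STATUS = VALUE 16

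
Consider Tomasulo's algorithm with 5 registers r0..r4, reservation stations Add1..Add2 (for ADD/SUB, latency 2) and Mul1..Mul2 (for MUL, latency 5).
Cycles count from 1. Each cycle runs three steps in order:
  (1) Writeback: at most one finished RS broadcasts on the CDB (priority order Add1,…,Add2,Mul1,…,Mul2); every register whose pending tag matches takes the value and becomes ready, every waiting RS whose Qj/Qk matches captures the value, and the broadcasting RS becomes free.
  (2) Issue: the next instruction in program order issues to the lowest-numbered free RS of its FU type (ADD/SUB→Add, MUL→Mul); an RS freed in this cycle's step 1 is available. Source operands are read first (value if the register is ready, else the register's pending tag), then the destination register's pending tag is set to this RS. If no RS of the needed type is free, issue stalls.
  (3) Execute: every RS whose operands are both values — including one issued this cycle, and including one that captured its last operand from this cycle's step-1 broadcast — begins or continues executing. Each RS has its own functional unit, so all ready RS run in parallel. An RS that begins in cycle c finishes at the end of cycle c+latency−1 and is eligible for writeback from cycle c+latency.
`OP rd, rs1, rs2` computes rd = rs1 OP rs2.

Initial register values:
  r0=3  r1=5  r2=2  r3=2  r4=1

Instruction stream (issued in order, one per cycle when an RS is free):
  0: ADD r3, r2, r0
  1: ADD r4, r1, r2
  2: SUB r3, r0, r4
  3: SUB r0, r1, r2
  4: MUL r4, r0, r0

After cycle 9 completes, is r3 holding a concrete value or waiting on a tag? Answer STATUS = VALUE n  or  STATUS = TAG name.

cycle 1: issue ADD r3<-Add1 // r0:3,r1:5,r2:2,r3:Add1,r4:1
cycle 2: issue ADD r4<-Add2 // r0:3,r1:5,r2:2,r3:Add1,r4:Add2
cycle 3: CDB Add1=5; issue SUB r3<-Add1 // r0:3,r1:5,r2:2,r3:Add1,r4:Add2
cycle 4: CDB Add2=7; issue SUB r0<-Add2 // r0:Add2,r1:5,r2:2,r3:Add1,r4:7
cycle 5: issue MUL r4<-Mul1 // r0:Add2,r1:5,r2:2,r3:Add1,r4:Mul1
cycle 6: CDB Add1=-4 // r0:Add2,r1:5,r2:2,r3:-4,r4:Mul1
cycle 7: CDB Add2=3 // r0:3,r1:5,r2:2,r3:-4,r4:Mul1
cycle 8: - // r0:3,r1:5,r2:2,r3:-4,r4:Mul1
cycle 9: - // r0:3,r1:5,r2:2,r3:-4,r4:Mul1

STATUS = VALUE -4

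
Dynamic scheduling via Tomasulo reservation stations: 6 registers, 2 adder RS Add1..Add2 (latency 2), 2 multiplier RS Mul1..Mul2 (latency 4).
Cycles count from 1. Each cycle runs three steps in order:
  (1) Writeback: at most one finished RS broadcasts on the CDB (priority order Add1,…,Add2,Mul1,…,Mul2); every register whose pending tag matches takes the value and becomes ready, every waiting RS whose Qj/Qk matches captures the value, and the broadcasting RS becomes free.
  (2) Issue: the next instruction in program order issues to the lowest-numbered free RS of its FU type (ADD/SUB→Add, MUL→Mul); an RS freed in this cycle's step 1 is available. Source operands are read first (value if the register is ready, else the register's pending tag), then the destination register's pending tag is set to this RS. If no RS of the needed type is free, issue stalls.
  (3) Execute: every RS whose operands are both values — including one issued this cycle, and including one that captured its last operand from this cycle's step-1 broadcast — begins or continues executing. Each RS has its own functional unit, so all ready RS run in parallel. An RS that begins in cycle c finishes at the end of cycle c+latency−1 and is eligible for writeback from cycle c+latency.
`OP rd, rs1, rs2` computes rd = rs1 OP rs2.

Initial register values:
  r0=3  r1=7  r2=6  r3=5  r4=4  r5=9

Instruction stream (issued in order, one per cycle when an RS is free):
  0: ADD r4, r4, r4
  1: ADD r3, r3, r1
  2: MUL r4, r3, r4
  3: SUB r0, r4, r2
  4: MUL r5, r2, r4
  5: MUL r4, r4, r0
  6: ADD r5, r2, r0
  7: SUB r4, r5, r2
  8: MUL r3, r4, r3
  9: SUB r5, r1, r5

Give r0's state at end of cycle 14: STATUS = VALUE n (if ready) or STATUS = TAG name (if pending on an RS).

c1: issue ADD r4<-Add1 | r0:3,r1:7,r2:6,r3:5,r4:Add1,r5:9
c2: issue ADD r3<-Add2 | r0:3,r1:7,r2:6,r3:Add2,r4:Add1,r5:9
c3: CDB Add1=8; issue MUL r4<-Mul1 | r0:3,r1:7,r2:6,r3:Add2,r4:Mul1,r5:9
c4: CDB Add2=12; issue SUB r0<-Add1 | r0:Add1,r1:7,r2:6,r3:12,r4:Mul1,r5:9
c5: issue MUL r5<-Mul2 | r0:Add1,r1:7,r2:6,r3:12,r4:Mul1,r5:Mul2
c6: stall | r0:Add1,r1:7,r2:6,r3:12,r4:Mul1,r5:Mul2
c7: stall | r0:Add1,r1:7,r2:6,r3:12,r4:Mul1,r5:Mul2
c8: CDB Mul1=96; issue MUL r4<-Mul1 | r0:Add1,r1:7,r2:6,r3:12,r4:Mul1,r5:Mul2
c9: issue ADD r5<-Add2 | r0:Add1,r1:7,r2:6,r3:12,r4:Mul1,r5:Add2
c10: CDB Add1=90; issue SUB r4<-Add1 | r0:90,r1:7,r2:6,r3:12,r4:Add1,r5:Add2
c11: stall | r0:90,r1:7,r2:6,r3:12,r4:Add1,r5:Add2
c12: CDB Add2=96; stall | r0:90,r1:7,r2:6,r3:12,r4:Add1,r5:96
c13: CDB Mul2=576; issue MUL r3<-Mul2 | r0:90,r1:7,r2:6,r3:Mul2,r4:Add1,r5:96
c14: CDB Add1=90; issue SUB r5<-Add1 | r0:90,r1:7,r2:6,r3:Mul2,r4:90,r5:Add1

STATUS = VALUE 90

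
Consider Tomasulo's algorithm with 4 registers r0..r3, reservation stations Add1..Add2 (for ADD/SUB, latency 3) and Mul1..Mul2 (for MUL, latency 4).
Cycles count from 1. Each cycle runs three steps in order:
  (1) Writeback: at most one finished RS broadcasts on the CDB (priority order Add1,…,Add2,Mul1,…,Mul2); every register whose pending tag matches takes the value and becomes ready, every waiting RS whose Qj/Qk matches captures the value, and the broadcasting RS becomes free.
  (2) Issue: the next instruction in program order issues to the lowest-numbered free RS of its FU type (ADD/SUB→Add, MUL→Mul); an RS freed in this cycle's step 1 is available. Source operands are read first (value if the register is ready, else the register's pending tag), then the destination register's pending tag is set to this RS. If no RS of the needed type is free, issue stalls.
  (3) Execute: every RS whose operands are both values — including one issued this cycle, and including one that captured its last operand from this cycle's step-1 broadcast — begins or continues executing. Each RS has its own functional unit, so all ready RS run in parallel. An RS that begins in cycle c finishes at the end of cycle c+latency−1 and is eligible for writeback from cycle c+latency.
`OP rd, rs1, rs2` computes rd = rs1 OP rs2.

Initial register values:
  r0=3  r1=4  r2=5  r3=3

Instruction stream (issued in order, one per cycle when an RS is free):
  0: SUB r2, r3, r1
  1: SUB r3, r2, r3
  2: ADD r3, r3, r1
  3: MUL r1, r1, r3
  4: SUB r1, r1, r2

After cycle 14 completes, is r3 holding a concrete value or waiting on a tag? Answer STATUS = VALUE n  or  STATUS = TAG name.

cycle 1: issue SUB r2<-Add1 // r0:3,r1:4,r2:Add1,r3:3
cycle 2: issue SUB r3<-Add2 // r0:3,r1:4,r2:Add1,r3:Add2
cycle 3: stall // r0:3,r1:4,r2:Add1,r3:Add2
cycle 4: CDB Add1=-1; issue ADD r3<-Add1 // r0:3,r1:4,r2:-1,r3:Add1
cycle 5: issue MUL r1<-Mul1 // r0:3,r1:Mul1,r2:-1,r3:Add1
cycle 6: stall // r0:3,r1:Mul1,r2:-1,r3:Add1
cycle 7: CDB Add2=-4; issue SUB r1<-Add2 // r0:3,r1:Add2,r2:-1,r3:Add1
cycle 8: - // r0:3,r1:Add2,r2:-1,r3:Add1
cycle 9: - // r0:3,r1:Add2,r2:-1,r3:Add1
cycle 10: CDB Add1=0 // r0:3,r1:Add2,r2:-1,r3:0
cycle 11: - // r0:3,r1:Add2,r2:-1,r3:0
cycle 12: - // r0:3,r1:Add2,r2:-1,r3:0
cycle 13: - // r0:3,r1:Add2,r2:-1,r3:0
cycle 14: CDB Mul1=0 // r0:3,r1:Add2,r2:-1,r3:0

STATUS = VALUE 0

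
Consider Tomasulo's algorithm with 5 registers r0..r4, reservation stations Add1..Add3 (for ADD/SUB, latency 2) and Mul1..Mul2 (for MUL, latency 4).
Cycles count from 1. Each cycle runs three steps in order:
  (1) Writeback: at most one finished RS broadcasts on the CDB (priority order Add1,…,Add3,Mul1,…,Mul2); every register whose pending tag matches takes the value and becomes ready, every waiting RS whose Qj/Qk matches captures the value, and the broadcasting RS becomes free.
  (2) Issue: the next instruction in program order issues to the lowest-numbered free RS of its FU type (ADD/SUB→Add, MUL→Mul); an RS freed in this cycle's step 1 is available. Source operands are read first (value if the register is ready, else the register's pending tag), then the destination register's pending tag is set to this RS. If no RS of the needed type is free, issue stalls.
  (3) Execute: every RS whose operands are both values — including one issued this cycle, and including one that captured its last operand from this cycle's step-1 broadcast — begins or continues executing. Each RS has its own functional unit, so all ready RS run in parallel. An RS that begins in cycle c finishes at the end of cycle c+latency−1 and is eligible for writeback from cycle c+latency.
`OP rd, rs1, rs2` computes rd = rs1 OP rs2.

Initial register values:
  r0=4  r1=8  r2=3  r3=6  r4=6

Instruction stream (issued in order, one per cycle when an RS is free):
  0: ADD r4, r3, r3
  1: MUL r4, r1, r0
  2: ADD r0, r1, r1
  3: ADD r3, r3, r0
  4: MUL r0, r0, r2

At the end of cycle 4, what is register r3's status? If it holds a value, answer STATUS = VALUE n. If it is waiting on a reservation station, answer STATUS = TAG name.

c1: issue ADD r4<-Add1 | r0:4,r1:8,r2:3,r3:6,r4:Add1
c2: issue MUL r4<-Mul1 | r0:4,r1:8,r2:3,r3:6,r4:Mul1
c3: CDB Add1=12; issue ADD r0<-Add1 | r0:Add1,r1:8,r2:3,r3:6,r4:Mul1
c4: issue ADD r3<-Add2 | r0:Add1,r1:8,r2:3,r3:Add2,r4:Mul1

STATUS = TAG Add2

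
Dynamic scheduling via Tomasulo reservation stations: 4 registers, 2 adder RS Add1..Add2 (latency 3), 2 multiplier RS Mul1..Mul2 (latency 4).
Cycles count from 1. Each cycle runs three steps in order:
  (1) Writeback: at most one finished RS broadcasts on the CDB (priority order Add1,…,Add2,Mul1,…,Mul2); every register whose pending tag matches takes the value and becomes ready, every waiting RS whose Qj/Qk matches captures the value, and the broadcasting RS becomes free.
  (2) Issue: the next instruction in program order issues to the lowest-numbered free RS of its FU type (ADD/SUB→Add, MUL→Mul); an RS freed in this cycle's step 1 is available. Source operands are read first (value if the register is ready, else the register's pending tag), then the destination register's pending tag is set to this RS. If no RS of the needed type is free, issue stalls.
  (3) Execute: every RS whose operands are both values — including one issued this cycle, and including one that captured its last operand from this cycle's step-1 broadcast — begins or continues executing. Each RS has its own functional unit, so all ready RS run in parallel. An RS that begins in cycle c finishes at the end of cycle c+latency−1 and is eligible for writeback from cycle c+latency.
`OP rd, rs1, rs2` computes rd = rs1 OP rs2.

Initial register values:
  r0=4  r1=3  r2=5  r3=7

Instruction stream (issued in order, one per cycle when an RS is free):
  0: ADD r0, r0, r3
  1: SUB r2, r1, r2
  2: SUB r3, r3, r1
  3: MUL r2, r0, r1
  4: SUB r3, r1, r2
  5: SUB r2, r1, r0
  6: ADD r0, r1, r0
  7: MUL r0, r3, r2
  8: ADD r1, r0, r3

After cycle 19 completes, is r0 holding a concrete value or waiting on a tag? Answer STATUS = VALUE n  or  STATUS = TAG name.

STATUS = VALUE 240

c1: issue ADD r0<-Add1 | r0:Add1,r1:3,r2:5,r3:7
c2: issue SUB r2<-Add2 | r0:Add1,r1:3,r2:Add2,r3:7
c3: stall | r0:Add1,r1:3,r2:Add2,r3:7
c4: CDB Add1=11; issue SUB r3<-Add1 | r0:11,r1:3,r2:Add2,r3:Add1
c5: CDB Add2=-2; issue MUL r2<-Mul1 | r0:11,r1:3,r2:Mul1,r3:Add1
c6: issue SUB r3<-Add2 | r0:11,r1:3,r2:Mul1,r3:Add2
c7: CDB Add1=4; issue SUB r2<-Add1 | r0:11,r1:3,r2:Add1,r3:Add2
c8: stall | r0:11,r1:3,r2:Add1,r3:Add2
c9: CDB Mul1=33; stall | r0:11,r1:3,r2:Add1,r3:Add2
c10: CDB Add1=-8; issue ADD r0<-Add1 | r0:Add1,r1:3,r2:-8,r3:Add2
c11: issue MUL r0<-Mul1 | r0:Mul1,r1:3,r2:-8,r3:Add2
c12: CDB Add2=-30; issue ADD r1<-Add2 | r0:Mul1,r1:Add2,r2:-8,r3:-30
c13: CDB Add1=14 | r0:Mul1,r1:Add2,r2:-8,r3:-30
c14: - | r0:Mul1,r1:Add2,r2:-8,r3:-30
c15: - | r0:Mul1,r1:Add2,r2:-8,r3:-30
c16: CDB Mul1=240 | r0:240,r1:Add2,r2:-8,r3:-30
c17: - | r0:240,r1:Add2,r2:-8,r3:-30
c18: - | r0:240,r1:Add2,r2:-8,r3:-30
c19: CDB Add2=210 | r0:240,r1:210,r2:-8,r3:-30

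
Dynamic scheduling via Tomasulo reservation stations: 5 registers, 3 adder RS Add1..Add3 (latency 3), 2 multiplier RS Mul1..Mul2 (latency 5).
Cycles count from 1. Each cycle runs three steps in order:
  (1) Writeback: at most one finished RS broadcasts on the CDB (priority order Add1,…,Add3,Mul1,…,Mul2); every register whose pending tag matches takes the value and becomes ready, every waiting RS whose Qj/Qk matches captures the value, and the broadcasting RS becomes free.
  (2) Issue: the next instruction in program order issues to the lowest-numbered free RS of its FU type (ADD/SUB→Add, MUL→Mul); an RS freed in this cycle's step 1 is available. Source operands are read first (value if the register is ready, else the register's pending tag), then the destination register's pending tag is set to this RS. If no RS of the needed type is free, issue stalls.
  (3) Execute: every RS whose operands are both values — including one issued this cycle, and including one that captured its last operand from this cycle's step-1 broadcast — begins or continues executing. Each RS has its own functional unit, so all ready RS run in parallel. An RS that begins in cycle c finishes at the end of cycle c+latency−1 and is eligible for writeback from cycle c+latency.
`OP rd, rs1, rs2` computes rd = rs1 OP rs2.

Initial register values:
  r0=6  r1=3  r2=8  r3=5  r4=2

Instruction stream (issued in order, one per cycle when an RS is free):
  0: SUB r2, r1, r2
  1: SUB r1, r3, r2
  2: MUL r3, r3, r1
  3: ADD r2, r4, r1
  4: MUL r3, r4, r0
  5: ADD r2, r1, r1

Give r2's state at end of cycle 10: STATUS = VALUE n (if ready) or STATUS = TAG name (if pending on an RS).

  c1: issue SUB r2<-Add1  regs: r0:6,r1:3,r2:Add1,r3:5,r4:2
  c2: issue SUB r1<-Add2  regs: r0:6,r1:Add2,r2:Add1,r3:5,r4:2
  c3: issue MUL r3<-Mul1  regs: r0:6,r1:Add2,r2:Add1,r3:Mul1,r4:2
  c4: CDB Add1=-5; issue ADD r2<-Add1  regs: r0:6,r1:Add2,r2:Add1,r3:Mul1,r4:2
  c5: issue MUL r3<-Mul2  regs: r0:6,r1:Add2,r2:Add1,r3:Mul2,r4:2
  c6: issue ADD r2<-Add3  regs: r0:6,r1:Add2,r2:Add3,r3:Mul2,r4:2
  c7: CDB Add2=10  regs: r0:6,r1:10,r2:Add3,r3:Mul2,r4:2
  c8: -  regs: r0:6,r1:10,r2:Add3,r3:Mul2,r4:2
  c9: -  regs: r0:6,r1:10,r2:Add3,r3:Mul2,r4:2
  c10: CDB Add1=12  regs: r0:6,r1:10,r2:Add3,r3:Mul2,r4:2

STATUS = TAG Add3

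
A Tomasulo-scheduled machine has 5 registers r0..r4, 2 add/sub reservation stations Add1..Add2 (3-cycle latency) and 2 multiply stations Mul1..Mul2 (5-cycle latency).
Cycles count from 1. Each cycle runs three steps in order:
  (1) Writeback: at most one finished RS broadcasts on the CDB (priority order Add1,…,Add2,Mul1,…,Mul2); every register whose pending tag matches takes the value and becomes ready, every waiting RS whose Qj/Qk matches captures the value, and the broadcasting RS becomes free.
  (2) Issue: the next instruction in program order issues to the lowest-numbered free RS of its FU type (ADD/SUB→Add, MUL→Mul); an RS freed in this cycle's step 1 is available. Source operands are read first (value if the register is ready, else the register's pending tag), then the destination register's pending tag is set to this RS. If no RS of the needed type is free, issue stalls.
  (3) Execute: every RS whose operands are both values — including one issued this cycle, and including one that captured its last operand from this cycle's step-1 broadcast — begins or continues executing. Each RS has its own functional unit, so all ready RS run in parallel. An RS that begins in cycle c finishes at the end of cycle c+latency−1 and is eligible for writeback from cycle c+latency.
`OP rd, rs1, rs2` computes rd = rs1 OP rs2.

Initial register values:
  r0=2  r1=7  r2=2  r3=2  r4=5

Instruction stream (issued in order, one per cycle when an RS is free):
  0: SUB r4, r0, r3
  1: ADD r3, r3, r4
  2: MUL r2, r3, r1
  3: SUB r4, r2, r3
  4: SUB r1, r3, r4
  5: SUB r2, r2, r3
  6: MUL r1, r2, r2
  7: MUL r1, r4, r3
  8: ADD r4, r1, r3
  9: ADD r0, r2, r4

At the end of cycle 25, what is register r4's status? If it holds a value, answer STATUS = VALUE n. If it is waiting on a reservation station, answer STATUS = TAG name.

cycle 1: issue SUB r4<-Add1 // r0:2,r1:7,r2:2,r3:2,r4:Add1
cycle 2: issue ADD r3<-Add2 // r0:2,r1:7,r2:2,r3:Add2,r4:Add1
cycle 3: issue MUL r2<-Mul1 // r0:2,r1:7,r2:Mul1,r3:Add2,r4:Add1
cycle 4: CDB Add1=0; issue SUB r4<-Add1 // r0:2,r1:7,r2:Mul1,r3:Add2,r4:Add1
cycle 5: stall // r0:2,r1:7,r2:Mul1,r3:Add2,r4:Add1
cycle 6: stall // r0:2,r1:7,r2:Mul1,r3:Add2,r4:Add1
cycle 7: CDB Add2=2; issue SUB r1<-Add2 // r0:2,r1:Add2,r2:Mul1,r3:2,r4:Add1
cycle 8: stall // r0:2,r1:Add2,r2:Mul1,r3:2,r4:Add1
cycle 9: stall // r0:2,r1:Add2,r2:Mul1,r3:2,r4:Add1
cycle 10: stall // r0:2,r1:Add2,r2:Mul1,r3:2,r4:Add1
cycle 11: stall // r0:2,r1:Add2,r2:Mul1,r3:2,r4:Add1
cycle 12: CDB Mul1=14; stall // r0:2,r1:Add2,r2:14,r3:2,r4:Add1
cycle 13: stall // r0:2,r1:Add2,r2:14,r3:2,r4:Add1
cycle 14: stall // r0:2,r1:Add2,r2:14,r3:2,r4:Add1
cycle 15: CDB Add1=12; issue SUB r2<-Add1 // r0:2,r1:Add2,r2:Add1,r3:2,r4:12
cycle 16: issue MUL r1<-Mul1 // r0:2,r1:Mul1,r2:Add1,r3:2,r4:12
cycle 17: issue MUL r1<-Mul2 // r0:2,r1:Mul2,r2:Add1,r3:2,r4:12
cycle 18: CDB Add1=12; issue ADD r4<-Add1 // r0:2,r1:Mul2,r2:12,r3:2,r4:Add1
cycle 19: CDB Add2=-10; issue ADD r0<-Add2 // r0:Add2,r1:Mul2,r2:12,r3:2,r4:Add1
cycle 20: - // r0:Add2,r1:Mul2,r2:12,r3:2,r4:Add1
cycle 21: - // r0:Add2,r1:Mul2,r2:12,r3:2,r4:Add1
cycle 22: CDB Mul2=24 // r0:Add2,r1:24,r2:12,r3:2,r4:Add1
cycle 23: CDB Mul1=144 // r0:Add2,r1:24,r2:12,r3:2,r4:Add1
cycle 24: - // r0:Add2,r1:24,r2:12,r3:2,r4:Add1
cycle 25: CDB Add1=26 // r0:Add2,r1:24,r2:12,r3:2,r4:26

STATUS = VALUE 26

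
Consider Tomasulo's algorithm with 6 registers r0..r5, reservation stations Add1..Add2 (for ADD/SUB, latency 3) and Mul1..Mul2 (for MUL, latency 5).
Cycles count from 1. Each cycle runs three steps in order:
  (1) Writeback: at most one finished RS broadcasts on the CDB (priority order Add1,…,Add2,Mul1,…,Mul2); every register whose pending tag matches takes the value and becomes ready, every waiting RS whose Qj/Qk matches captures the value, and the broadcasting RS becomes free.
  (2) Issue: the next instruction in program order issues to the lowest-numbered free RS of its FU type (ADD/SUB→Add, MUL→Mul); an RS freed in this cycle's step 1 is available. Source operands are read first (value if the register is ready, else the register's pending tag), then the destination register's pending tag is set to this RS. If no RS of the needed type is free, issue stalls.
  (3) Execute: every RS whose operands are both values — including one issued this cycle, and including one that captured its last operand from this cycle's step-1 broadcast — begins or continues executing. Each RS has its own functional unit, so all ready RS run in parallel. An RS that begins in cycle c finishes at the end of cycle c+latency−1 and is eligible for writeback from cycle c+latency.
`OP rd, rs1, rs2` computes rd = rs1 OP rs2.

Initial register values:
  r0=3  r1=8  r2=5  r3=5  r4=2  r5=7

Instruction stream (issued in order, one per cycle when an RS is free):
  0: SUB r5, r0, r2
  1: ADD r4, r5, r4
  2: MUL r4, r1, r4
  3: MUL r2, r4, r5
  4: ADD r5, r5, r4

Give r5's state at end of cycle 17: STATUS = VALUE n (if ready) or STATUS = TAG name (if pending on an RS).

STATUS = VALUE -2

c1: issue SUB r5<-Add1 | r0:3,r1:8,r2:5,r3:5,r4:2,r5:Add1
c2: issue ADD r4<-Add2 | r0:3,r1:8,r2:5,r3:5,r4:Add2,r5:Add1
c3: issue MUL r4<-Mul1 | r0:3,r1:8,r2:5,r3:5,r4:Mul1,r5:Add1
c4: CDB Add1=-2; issue MUL r2<-Mul2 | r0:3,r1:8,r2:Mul2,r3:5,r4:Mul1,r5:-2
c5: issue ADD r5<-Add1 | r0:3,r1:8,r2:Mul2,r3:5,r4:Mul1,r5:Add1
c6: - | r0:3,r1:8,r2:Mul2,r3:5,r4:Mul1,r5:Add1
c7: CDB Add2=0 | r0:3,r1:8,r2:Mul2,r3:5,r4:Mul1,r5:Add1
c8: - | r0:3,r1:8,r2:Mul2,r3:5,r4:Mul1,r5:Add1
c9: - | r0:3,r1:8,r2:Mul2,r3:5,r4:Mul1,r5:Add1
c10: - | r0:3,r1:8,r2:Mul2,r3:5,r4:Mul1,r5:Add1
c11: - | r0:3,r1:8,r2:Mul2,r3:5,r4:Mul1,r5:Add1
c12: CDB Mul1=0 | r0:3,r1:8,r2:Mul2,r3:5,r4:0,r5:Add1
c13: - | r0:3,r1:8,r2:Mul2,r3:5,r4:0,r5:Add1
c14: - | r0:3,r1:8,r2:Mul2,r3:5,r4:0,r5:Add1
c15: CDB Add1=-2 | r0:3,r1:8,r2:Mul2,r3:5,r4:0,r5:-2
c16: - | r0:3,r1:8,r2:Mul2,r3:5,r4:0,r5:-2
c17: CDB Mul2=0 | r0:3,r1:8,r2:0,r3:5,r4:0,r5:-2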